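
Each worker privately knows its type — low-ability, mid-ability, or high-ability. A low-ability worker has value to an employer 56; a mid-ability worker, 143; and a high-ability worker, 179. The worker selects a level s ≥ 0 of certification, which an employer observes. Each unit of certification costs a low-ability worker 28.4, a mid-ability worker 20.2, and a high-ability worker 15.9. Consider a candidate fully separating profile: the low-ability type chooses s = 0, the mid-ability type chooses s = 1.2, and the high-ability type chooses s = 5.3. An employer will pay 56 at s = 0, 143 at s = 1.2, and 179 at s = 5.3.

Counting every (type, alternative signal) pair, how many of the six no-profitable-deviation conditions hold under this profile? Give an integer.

High-ability (own payoff 179 − 15.9×5.3 = 94.73): to s=0 gives 56 → no gain ✓; to s=1.2 gives 143 − 15.9×1.2 = 123.92 → profitable ✗.
Low-ability (own payoff 56): to s=1.2 gives 143 − 28.4×1.2 = 108.92 → profitable ✗; to s=5.3 gives 179 − 28.4×5.3 = 28.48 → no gain ✓.
Mid-ability (own payoff 143 − 20.2×1.2 = 118.76): to s=0 gives 56 → no gain ✓; to s=5.3 gives 179 − 20.2×5.3 = 71.94 → no gain ✓.
4 of the 6 constraints hold; not an equilibrium.

4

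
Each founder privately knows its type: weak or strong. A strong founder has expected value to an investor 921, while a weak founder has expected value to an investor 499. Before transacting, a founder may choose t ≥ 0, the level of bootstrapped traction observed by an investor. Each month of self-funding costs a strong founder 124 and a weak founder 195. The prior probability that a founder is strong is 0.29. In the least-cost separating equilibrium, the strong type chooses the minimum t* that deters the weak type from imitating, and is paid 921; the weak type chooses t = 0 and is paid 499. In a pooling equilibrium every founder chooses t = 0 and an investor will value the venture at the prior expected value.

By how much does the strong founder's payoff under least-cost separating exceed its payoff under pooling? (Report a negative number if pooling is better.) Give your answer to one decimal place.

31.3

Least-cost separating signal: t* solves 499 = 921 − 195·t*, so t* = (921 − 499)/195 ≈ 2.1641.
Strong type's separating payoff: 921 − 124 × t* = 921 − 124 × (921 − 499)/195 = 921 − 52328/195 ≈ 652.651.
Pooling payoff: 0.29 × 921 + 0.71 × 499 = 621.38.
Difference: 652.651 − 621.38 = 31.271, i.e. 31.3 to one decimal place.
The strong type prefers to separate.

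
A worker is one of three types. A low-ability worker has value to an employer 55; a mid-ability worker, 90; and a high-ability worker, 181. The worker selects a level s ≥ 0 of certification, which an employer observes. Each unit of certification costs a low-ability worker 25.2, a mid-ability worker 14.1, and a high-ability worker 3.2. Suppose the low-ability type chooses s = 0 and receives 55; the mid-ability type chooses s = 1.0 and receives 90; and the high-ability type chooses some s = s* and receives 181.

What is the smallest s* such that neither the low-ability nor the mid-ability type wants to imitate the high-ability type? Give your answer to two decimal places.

7.45

Low-ability type (on-path payoff 55) won't mimic when 55 ≥ 181 − 25.2·s*, i.e. s* ≥ 5.00.
Mid-ability type (on-path payoff 90 − 14.1×1.0 = 75.9) won't mimic when 75.9 ≥ 181 − 14.1·s*, i.e. s* ≥ 7.45.
Both must hold, so s* = max(5.00, 7.45) = 7.45. The mid-ability type's constraint binds.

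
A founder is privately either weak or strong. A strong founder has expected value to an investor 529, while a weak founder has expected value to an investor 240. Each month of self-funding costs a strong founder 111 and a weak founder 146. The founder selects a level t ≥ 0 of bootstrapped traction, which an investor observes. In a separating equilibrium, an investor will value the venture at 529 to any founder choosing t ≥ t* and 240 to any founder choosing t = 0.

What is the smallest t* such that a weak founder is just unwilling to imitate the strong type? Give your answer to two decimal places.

1.98

A weak founder choosing t = 0 receives 240.
Imitating at t* instead would pay 529 at cost 146·t*, netting 529 − 146·t*.
Indifference: 240 = 529 − 146·t*, so t* = (529 − 240) / 146 ≈ 1.98.
At t* the weak type's incentive constraint just binds; the strong type strictly prefers t* since its per-unit cost is lower.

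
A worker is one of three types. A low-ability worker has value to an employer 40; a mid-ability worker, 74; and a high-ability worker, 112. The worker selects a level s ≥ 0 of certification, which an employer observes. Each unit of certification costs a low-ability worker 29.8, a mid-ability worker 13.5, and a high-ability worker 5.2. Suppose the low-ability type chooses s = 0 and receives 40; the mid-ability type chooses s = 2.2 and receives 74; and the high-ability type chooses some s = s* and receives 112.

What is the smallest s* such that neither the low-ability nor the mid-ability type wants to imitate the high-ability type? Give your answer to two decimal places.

Mid-ability type (on-path payoff 74 − 13.5×2.2 = 44.3) won't mimic when 44.3 ≥ 112 − 13.5·s*, i.e. s* ≥ 5.01.
Low-ability type (on-path payoff 40) won't mimic when 40 ≥ 112 − 29.8·s*, i.e. s* ≥ 2.42.
Both must hold, so s* = max(2.42, 5.01) = 5.01. The mid-ability type's constraint binds.

5.01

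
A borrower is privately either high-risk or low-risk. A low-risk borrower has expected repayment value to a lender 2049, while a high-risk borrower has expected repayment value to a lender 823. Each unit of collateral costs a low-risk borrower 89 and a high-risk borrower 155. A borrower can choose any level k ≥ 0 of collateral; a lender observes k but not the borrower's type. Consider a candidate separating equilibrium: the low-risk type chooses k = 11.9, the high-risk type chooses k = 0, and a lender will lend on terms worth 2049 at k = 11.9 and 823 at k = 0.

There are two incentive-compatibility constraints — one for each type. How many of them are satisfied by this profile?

2

High-risk type: stay at 0 → 823; mimic → 2049 − 155 × 11.9 = 204.5. IC holds (823 ≥ 204.5).
Low-risk type: signal → 2049 − 89 × 11.9 = 989.9; deviate to 0 → 823. IC holds (989.9 ≥ 823).
2 of 2 constraints hold, so this is a separating equilibrium.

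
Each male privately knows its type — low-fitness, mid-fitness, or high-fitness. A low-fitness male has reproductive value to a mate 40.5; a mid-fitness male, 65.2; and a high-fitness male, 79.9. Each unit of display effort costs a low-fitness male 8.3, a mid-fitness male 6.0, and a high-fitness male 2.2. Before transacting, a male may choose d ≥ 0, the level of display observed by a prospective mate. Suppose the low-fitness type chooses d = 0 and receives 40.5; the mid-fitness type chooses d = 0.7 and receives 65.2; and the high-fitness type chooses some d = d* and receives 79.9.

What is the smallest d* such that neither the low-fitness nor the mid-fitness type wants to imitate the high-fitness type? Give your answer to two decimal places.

4.75

Low-fitness type (on-path payoff 40.5) won't mimic when 40.5 ≥ 79.9 − 8.3·d*, i.e. d* ≥ 4.75.
Mid-fitness type (on-path payoff 65.2 − 6.0×0.7 = 61) won't mimic when 61 ≥ 79.9 − 6.0·d*, i.e. d* ≥ 3.15.
Both must hold, so d* = max(4.75, 3.15) = 4.75. The low-fitness type's constraint binds.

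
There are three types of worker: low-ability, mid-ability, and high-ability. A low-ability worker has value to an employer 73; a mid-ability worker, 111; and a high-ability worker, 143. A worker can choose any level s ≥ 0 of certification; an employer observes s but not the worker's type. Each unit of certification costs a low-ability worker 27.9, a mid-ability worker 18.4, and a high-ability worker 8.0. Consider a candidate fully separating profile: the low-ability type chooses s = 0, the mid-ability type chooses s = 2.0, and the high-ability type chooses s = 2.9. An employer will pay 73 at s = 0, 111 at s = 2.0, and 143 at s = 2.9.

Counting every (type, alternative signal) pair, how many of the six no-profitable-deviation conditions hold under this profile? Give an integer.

Low-ability (own payoff 73): to s=2.0 gives 111 − 27.9×2.0 = 55.2 → no gain ✓; to s=2.9 gives 143 − 27.9×2.9 = 62.09 → no gain ✓.
High-ability (own payoff 143 − 8.0×2.9 = 119.8): to s=0 gives 73 → no gain ✓; to s=2.0 gives 111 − 8.0×2.0 = 95 → no gain ✓.
Mid-ability (own payoff 111 − 18.4×2.0 = 74.2): to s=0 gives 73 → no gain ✓; to s=2.9 gives 143 − 18.4×2.9 = 89.64 → profitable ✗.
5 of the 6 constraints hold; not an equilibrium.

5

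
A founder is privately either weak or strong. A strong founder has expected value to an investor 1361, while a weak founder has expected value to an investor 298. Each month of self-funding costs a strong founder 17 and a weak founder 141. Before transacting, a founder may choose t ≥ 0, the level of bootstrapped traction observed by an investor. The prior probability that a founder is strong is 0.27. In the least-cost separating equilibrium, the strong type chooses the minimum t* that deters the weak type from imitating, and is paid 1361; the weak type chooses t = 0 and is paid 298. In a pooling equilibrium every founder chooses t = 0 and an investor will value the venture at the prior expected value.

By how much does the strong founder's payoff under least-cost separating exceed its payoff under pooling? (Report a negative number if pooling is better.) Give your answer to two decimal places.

Least-cost separating signal: t* solves 298 = 1361 − 141·t*, so t* = (1361 − 298)/141 ≈ 7.5390.
Strong type's separating payoff: 1361 − 17 × t* = 1361 − 17 × (1361 − 298)/141 = 1361 − 18071/141 ≈ 1232.8369.
Pooling payoff: 0.27 × 1361 + 0.73 × 298 = 585.01.
Difference: 1232.8369 − 585.01 = 647.8269, i.e. 647.83 to two decimal places.
The strong type prefers to separate.

647.83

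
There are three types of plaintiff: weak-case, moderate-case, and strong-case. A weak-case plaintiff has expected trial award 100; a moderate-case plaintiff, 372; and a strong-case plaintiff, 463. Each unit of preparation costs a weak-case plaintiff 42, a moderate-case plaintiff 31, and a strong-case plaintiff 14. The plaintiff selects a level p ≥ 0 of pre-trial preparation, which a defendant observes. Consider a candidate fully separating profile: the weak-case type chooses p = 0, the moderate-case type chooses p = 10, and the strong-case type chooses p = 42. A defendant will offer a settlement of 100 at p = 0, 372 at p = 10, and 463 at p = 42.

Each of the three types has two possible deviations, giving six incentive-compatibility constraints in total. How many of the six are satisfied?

3

Moderate-case (own payoff 372 − 31×10 = 62): to p=0 gives 100 → profitable ✗; to p=42 gives 463 − 31×42 = -839 → no gain ✓.
Weak-case (own payoff 100): to p=10 gives 372 − 42×10 = -48 → no gain ✓; to p=42 gives 463 − 42×42 = -1301 → no gain ✓.
Strong-case (own payoff 463 − 14×42 = -125): to p=0 gives 100 → profitable ✗; to p=10 gives 372 − 14×10 = 232 → profitable ✗.
3 of the 6 constraints hold; not an equilibrium.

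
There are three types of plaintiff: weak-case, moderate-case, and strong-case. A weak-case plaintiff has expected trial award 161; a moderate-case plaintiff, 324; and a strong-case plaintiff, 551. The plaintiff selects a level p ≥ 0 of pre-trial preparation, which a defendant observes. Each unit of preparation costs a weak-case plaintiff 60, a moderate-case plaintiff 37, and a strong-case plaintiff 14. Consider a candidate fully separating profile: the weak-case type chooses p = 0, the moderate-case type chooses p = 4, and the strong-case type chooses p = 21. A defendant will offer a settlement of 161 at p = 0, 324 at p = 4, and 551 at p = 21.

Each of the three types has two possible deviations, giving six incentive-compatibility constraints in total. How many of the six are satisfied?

5

Moderate-case (own payoff 324 − 37×4 = 176): to p=0 gives 161 → no gain ✓; to p=21 gives 551 − 37×21 = -226 → no gain ✓.
Strong-case (own payoff 551 − 14×21 = 257): to p=0 gives 161 → no gain ✓; to p=4 gives 324 − 14×4 = 268 → profitable ✗.
Weak-case (own payoff 161): to p=4 gives 324 − 60×4 = 84 → no gain ✓; to p=21 gives 551 − 60×21 = -709 → no gain ✓.
5 of the 6 constraints hold; not an equilibrium.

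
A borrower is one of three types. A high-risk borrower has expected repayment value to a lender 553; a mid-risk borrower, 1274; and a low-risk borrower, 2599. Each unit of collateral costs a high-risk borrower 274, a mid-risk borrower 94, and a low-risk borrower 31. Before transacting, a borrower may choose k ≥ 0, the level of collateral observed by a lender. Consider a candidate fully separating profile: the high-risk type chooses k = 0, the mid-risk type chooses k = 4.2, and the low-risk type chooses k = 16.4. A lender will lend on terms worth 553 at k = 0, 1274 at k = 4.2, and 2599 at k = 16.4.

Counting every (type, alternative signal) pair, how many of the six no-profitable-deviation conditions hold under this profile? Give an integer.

5

Low-risk (own payoff 2599 − 31×16.4 = 2090.6): to k=0 gives 553 → no gain ✓; to k=4.2 gives 1274 − 31×4.2 = 1143.8 → no gain ✓.
Mid-risk (own payoff 1274 − 94×4.2 = 879.2): to k=0 gives 553 → no gain ✓; to k=16.4 gives 2599 − 94×16.4 = 1057.4 → profitable ✗.
High-risk (own payoff 553): to k=4.2 gives 1274 − 274×4.2 = 123.2 → no gain ✓; to k=16.4 gives 2599 − 274×16.4 = -1894.6 → no gain ✓.
5 of the 6 constraints hold; not an equilibrium.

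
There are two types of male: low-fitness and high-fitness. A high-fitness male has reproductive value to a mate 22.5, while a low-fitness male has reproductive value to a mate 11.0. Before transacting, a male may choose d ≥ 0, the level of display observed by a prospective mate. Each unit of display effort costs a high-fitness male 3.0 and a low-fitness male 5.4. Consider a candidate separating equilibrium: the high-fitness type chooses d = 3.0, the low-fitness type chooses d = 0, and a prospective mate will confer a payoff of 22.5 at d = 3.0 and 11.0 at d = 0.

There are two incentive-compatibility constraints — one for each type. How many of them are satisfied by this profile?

Low-fitness type: stay at 0 → 11.0; mimic → 22.5 − 5.4 × 3.0 = 6.3. IC holds (11.0 ≥ 6.3).
High-fitness type: signal → 22.5 − 3.0 × 3.0 = 13.5; deviate to 0 → 11.0. IC holds (13.5 ≥ 11.0).
2 of 2 constraints hold, so this is a separating equilibrium.

2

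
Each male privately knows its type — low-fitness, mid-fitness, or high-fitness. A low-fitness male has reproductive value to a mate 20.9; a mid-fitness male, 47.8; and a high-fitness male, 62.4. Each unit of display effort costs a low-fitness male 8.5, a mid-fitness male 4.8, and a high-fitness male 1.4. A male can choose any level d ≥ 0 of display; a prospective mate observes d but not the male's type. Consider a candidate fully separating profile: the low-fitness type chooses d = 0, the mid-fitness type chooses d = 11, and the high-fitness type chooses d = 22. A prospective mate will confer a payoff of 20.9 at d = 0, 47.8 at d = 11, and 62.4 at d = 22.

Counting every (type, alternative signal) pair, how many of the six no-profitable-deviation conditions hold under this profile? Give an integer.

Low-fitness (own payoff 20.9): to d=11 gives 47.8 − 8.5×11 = -45.7 → no gain ✓; to d=22 gives 62.4 − 8.5×22 = -124.6 → no gain ✓.
High-fitness (own payoff 62.4 − 1.4×22 = 31.6): to d=0 gives 20.9 → no gain ✓; to d=11 gives 47.8 − 1.4×11 = 32.4 → profitable ✗.
Mid-fitness (own payoff 47.8 − 4.8×11 = -5): to d=0 gives 20.9 → profitable ✗; to d=22 gives 62.4 − 4.8×22 = -43.2 → no gain ✓.
4 of the 6 constraints hold; not an equilibrium.

4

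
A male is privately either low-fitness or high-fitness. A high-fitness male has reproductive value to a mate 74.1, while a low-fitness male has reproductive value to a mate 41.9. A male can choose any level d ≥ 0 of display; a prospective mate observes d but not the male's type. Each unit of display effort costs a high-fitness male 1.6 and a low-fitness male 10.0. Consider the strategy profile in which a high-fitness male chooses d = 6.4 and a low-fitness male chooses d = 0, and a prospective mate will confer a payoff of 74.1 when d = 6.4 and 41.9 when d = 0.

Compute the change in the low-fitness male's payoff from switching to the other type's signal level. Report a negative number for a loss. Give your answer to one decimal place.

Playing d = 0 the low-fitness male receives 41.9.
Deviating to d = 6.4 brings payment 74.1 at cost 10.0 × 6.4 = 64, netting 10.1.
Gain from deviating: 10.1 − 41.9 = -31.8.
The gain is negative, so the low-fitness type's incentive-compatibility constraint is satisfied.

-31.8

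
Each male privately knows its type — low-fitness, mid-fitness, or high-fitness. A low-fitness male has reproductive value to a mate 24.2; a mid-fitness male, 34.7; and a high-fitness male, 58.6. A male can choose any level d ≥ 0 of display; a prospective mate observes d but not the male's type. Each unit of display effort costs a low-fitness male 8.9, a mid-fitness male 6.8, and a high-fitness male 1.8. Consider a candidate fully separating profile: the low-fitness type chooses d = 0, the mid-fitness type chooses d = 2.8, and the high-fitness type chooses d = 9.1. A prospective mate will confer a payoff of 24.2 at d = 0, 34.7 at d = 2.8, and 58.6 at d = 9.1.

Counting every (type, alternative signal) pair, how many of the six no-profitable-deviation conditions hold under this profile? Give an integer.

5

High-fitness (own payoff 58.6 − 1.8×9.1 = 42.22): to d=0 gives 24.2 → no gain ✓; to d=2.8 gives 34.7 − 1.8×2.8 = 29.66 → no gain ✓.
Low-fitness (own payoff 24.2): to d=2.8 gives 34.7 − 8.9×2.8 = 9.78 → no gain ✓; to d=9.1 gives 58.6 − 8.9×9.1 = -22.39 → no gain ✓.
Mid-fitness (own payoff 34.7 − 6.8×2.8 = 15.66): to d=0 gives 24.2 → profitable ✗; to d=9.1 gives 58.6 − 6.8×9.1 = -3.28 → no gain ✓.
5 of the 6 constraints hold; not an equilibrium.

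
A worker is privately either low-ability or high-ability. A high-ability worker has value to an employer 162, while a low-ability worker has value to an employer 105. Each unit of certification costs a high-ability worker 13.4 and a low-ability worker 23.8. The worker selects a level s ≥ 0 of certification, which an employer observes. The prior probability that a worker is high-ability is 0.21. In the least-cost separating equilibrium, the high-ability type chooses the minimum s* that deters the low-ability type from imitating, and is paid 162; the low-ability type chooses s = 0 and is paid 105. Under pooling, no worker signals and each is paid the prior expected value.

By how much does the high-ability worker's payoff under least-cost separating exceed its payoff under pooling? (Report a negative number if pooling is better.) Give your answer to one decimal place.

Least-cost separating signal: s* solves 105 = 162 − 23.8·s*, so s* = (162 − 105)/23.8 ≈ 2.3950.
High-ability type's separating payoff: 162 − 13.4 × s* = 162 − 13.4 × (162 − 105)/23.8 = 162 − 763.8/23.8 ≈ 129.908.
Pooling payoff: 0.21 × 162 + 0.79 × 105 = 116.97.
Difference: 129.908 − 116.97 = 12.938, i.e. 12.9 to one decimal place.
The high-ability type prefers to separate.

12.9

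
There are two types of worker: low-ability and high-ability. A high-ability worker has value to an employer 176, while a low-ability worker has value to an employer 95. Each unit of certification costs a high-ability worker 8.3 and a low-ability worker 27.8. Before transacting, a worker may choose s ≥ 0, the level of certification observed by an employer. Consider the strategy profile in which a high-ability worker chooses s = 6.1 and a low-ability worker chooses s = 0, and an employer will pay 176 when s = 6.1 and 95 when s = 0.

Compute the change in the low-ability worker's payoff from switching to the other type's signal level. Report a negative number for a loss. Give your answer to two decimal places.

Playing s = 0 the low-ability worker receives 95.
Deviating to s = 6.1 brings payment 176 at cost 27.8 × 6.1 = 169.58, netting 6.42.
Gain from deviating: 6.42 − 95 = -88.58.
The gain is negative, so the low-ability type's incentive-compatibility constraint is satisfied.

-88.58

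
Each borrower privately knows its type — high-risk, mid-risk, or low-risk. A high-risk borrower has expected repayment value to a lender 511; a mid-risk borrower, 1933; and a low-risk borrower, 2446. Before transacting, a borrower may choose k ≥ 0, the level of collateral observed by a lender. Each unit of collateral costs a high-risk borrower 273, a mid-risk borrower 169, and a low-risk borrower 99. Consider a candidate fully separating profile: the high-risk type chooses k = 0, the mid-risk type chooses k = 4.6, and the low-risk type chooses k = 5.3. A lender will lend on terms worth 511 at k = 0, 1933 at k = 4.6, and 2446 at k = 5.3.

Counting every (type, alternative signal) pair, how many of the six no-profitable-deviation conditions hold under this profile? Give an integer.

3

Mid-risk (own payoff 1933 − 169×4.6 = 1155.6): to k=0 gives 511 → no gain ✓; to k=5.3 gives 2446 − 169×5.3 = 1550.3 → profitable ✗.
High-risk (own payoff 511): to k=4.6 gives 1933 − 273×4.6 = 677.2 → profitable ✗; to k=5.3 gives 2446 − 273×5.3 = 999.1 → profitable ✗.
Low-risk (own payoff 2446 − 99×5.3 = 1921.3): to k=0 gives 511 → no gain ✓; to k=4.6 gives 1933 − 99×4.6 = 1477.6 → no gain ✓.
3 of the 6 constraints hold; not an equilibrium.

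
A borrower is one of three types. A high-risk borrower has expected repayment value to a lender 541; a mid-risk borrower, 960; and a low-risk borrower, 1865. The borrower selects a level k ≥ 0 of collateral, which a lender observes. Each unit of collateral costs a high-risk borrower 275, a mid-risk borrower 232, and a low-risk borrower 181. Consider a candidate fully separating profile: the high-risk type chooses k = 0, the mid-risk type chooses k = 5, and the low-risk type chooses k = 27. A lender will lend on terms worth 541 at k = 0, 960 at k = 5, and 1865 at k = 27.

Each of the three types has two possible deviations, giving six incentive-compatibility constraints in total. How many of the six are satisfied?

3

Mid-risk (own payoff 960 − 232×5 = -200): to k=0 gives 541 → profitable ✗; to k=27 gives 1865 − 232×27 = -4399 → no gain ✓.
High-risk (own payoff 541): to k=5 gives 960 − 275×5 = -415 → no gain ✓; to k=27 gives 1865 − 275×27 = -5560 → no gain ✓.
Low-risk (own payoff 1865 − 181×27 = -3022): to k=0 gives 541 → profitable ✗; to k=5 gives 960 − 181×5 = 55 → profitable ✗.
3 of the 6 constraints hold; not an equilibrium.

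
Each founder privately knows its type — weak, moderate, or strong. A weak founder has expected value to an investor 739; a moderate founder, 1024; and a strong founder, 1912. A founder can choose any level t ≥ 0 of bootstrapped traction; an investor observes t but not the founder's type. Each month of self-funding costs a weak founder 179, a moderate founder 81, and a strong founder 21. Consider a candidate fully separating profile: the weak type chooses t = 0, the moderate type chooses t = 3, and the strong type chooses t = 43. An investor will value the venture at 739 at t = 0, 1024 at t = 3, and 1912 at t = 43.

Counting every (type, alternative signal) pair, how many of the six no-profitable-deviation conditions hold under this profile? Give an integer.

6

Weak (own payoff 739): to t=3 gives 1024 − 179×3 = 487 → no gain ✓; to t=43 gives 1912 − 179×43 = -5785 → no gain ✓.
Strong (own payoff 1912 − 21×43 = 1009): to t=0 gives 739 → no gain ✓; to t=3 gives 1024 − 21×3 = 961 → no gain ✓.
Moderate (own payoff 1024 − 81×3 = 781): to t=0 gives 739 → no gain ✓; to t=43 gives 1912 − 81×43 = -1571 → no gain ✓.
6 of the 6 constraints hold; this profile is a separating equilibrium.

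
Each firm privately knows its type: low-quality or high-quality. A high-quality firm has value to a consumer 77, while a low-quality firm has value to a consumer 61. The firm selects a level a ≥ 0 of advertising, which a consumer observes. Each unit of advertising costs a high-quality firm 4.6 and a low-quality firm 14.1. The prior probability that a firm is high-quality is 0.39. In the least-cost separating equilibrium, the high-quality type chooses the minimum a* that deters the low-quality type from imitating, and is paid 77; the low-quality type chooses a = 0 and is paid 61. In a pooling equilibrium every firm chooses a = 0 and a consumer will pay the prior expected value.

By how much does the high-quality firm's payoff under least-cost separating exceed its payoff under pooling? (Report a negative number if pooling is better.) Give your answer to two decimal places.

Least-cost separating signal: a* solves 61 = 77 − 14.1·a*, so a* = (77 − 61)/14.1 ≈ 1.1348.
High-quality type's separating payoff: 77 − 4.6 × a* = 77 − 4.6 × (77 − 61)/14.1 = 77 − 73.6/14.1 ≈ 71.7801.
Pooling payoff: 0.39 × 77 + 0.61 × 61 = 67.24.
Difference: 71.7801 − 67.24 = 4.5401, i.e. 4.54 to two decimal places.
The high-quality type prefers to separate.

4.54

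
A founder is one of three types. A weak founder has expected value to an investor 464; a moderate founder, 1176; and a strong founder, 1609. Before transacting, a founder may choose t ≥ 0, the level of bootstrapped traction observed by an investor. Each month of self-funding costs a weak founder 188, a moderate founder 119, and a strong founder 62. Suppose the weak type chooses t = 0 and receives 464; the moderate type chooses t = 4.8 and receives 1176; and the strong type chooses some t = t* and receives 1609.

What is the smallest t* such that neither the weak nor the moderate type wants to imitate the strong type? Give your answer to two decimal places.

8.44

Weak type (on-path payoff 464) won't mimic when 464 ≥ 1609 − 188·t*, i.e. t* ≥ 6.09.
Moderate type (on-path payoff 1176 − 119×4.8 = 604.8) won't mimic when 604.8 ≥ 1609 − 119·t*, i.e. t* ≥ 8.44.
Both must hold, so t* = max(6.09, 8.44) = 8.44. The moderate type's constraint binds.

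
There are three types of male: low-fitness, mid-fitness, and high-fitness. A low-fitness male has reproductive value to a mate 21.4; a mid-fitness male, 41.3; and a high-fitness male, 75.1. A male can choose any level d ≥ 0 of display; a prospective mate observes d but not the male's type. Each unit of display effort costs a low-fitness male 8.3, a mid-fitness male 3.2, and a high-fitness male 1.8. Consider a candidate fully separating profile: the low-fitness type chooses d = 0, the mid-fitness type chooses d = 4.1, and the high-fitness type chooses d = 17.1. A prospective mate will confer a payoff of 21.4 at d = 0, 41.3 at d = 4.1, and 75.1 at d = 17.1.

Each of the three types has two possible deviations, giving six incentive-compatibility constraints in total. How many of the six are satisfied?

Low-fitness (own payoff 21.4): to d=4.1 gives 41.3 − 8.3×4.1 = 7.27 → no gain ✓; to d=17.1 gives 75.1 − 8.3×17.1 = -66.83 → no gain ✓.
High-fitness (own payoff 75.1 − 1.8×17.1 = 44.32): to d=0 gives 21.4 → no gain ✓; to d=4.1 gives 41.3 − 1.8×4.1 = 33.92 → no gain ✓.
Mid-fitness (own payoff 41.3 − 3.2×4.1 = 28.18): to d=0 gives 21.4 → no gain ✓; to d=17.1 gives 75.1 − 3.2×17.1 = 20.38 → no gain ✓.
6 of the 6 constraints hold; this profile is a separating equilibrium.

6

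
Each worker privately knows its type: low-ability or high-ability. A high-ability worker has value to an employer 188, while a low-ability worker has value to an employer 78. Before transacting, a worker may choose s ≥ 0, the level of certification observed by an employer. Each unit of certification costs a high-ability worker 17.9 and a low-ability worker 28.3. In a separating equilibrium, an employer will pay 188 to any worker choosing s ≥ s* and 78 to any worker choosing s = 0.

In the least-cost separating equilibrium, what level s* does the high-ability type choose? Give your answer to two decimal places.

3.89

A low-ability worker choosing s = 0 receives 78.
Imitating at s* instead would pay 188 at cost 28.3·s*, netting 188 − 28.3·s*.
Indifference: 78 = 188 − 28.3·s*, so s* = (188 − 78) / 28.3 ≈ 3.89.
At s* the low-ability type's incentive constraint just binds; the high-ability type strictly prefers s* since its per-unit cost is lower.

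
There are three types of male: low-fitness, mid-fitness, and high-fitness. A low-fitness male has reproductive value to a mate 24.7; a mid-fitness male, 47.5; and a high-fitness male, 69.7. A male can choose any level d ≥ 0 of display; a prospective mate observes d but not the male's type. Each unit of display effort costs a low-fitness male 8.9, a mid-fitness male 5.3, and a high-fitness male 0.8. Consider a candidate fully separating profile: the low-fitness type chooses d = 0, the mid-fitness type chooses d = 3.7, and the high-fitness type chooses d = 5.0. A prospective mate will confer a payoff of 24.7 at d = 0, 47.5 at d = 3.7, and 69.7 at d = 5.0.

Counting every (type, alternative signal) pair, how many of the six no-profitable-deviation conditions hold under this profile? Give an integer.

Low-fitness (own payoff 24.7): to d=3.7 gives 47.5 − 8.9×3.7 = 14.57 → no gain ✓; to d=5.0 gives 69.7 − 8.9×5.0 = 25.2 → profitable ✗.
High-fitness (own payoff 69.7 − 0.8×5.0 = 65.7): to d=0 gives 24.7 → no gain ✓; to d=3.7 gives 47.5 − 0.8×3.7 = 44.54 → no gain ✓.
Mid-fitness (own payoff 47.5 − 5.3×3.7 = 27.89): to d=0 gives 24.7 → no gain ✓; to d=5.0 gives 69.7 − 5.3×5.0 = 43.2 → profitable ✗.
4 of the 6 constraints hold; not an equilibrium.

4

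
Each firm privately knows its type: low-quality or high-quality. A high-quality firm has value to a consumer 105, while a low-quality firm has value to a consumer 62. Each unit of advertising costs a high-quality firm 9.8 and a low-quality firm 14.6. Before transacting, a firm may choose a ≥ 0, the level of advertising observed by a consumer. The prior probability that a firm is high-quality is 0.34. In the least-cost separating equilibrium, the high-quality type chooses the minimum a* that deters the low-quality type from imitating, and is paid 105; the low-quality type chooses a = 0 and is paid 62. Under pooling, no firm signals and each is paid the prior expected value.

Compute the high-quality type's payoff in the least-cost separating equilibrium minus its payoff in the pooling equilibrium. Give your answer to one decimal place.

-0.5

Least-cost separating signal: a* solves 62 = 105 − 14.6·a*, so a* = (105 − 62)/14.6 ≈ 2.9452.
High-quality type's separating payoff: 105 − 9.8 × a* = 105 − 9.8 × (105 − 62)/14.6 = 105 − 421.4/14.6 ≈ 76.137.
Pooling payoff: 0.34 × 105 + 0.66 × 62 = 76.62.
Difference: 76.137 − 76.62 = -0.483, i.e. -0.5 to one decimal place.
The high-quality type would prefer the pooling outcome.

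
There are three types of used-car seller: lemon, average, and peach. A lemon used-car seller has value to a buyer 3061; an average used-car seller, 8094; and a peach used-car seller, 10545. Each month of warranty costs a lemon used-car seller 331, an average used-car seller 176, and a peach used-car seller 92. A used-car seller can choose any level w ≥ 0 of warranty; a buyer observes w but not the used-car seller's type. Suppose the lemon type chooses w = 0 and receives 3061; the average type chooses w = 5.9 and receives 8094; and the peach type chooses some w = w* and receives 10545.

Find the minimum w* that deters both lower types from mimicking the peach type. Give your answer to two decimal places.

Lemon type (on-path payoff 3061) won't mimic when 3061 ≥ 10545 − 331·w*, i.e. w* ≥ 22.61.
Average type (on-path payoff 8094 − 176×5.9 = 7055.6) won't mimic when 7055.6 ≥ 10545 − 176·w*, i.e. w* ≥ 19.83.
Both must hold, so w* = max(22.61, 19.83) = 22.61. The lemon type's constraint binds.

22.61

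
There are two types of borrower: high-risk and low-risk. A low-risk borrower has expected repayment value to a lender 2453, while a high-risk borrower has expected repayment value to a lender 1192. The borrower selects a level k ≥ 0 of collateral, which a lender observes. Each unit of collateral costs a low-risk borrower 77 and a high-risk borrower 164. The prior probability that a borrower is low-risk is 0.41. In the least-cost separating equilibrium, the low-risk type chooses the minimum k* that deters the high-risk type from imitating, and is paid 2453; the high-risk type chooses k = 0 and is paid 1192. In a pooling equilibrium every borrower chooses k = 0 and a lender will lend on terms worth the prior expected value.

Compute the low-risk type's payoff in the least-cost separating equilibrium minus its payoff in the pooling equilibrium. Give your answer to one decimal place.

Least-cost separating signal: k* solves 1192 = 2453 − 164·k*, so k* = (2453 − 1192)/164 ≈ 7.6890.
Low-risk type's separating payoff: 2453 − 77 × k* = 2453 − 77 × (2453 − 1192)/164 = 2453 − 97097/164 ≈ 1860.945.
Pooling payoff: 0.41 × 2453 + 0.59 × 1192 = 1709.01.
Difference: 1860.945 − 1709.01 = 151.935, i.e. 151.9 to one decimal place.
The low-risk type prefers to separate.

151.9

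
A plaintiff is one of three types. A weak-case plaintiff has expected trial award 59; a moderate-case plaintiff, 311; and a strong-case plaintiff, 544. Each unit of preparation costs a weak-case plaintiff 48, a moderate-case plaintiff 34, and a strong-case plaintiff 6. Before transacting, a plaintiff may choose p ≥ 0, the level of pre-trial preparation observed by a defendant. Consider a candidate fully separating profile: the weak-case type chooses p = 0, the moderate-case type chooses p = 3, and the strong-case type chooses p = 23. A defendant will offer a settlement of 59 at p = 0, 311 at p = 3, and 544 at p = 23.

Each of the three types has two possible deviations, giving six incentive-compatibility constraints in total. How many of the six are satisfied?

5

Weak-case (own payoff 59): to p=3 gives 311 − 48×3 = 167 → profitable ✗; to p=23 gives 544 − 48×23 = -560 → no gain ✓.
Moderate-case (own payoff 311 − 34×3 = 209): to p=0 gives 59 → no gain ✓; to p=23 gives 544 − 34×23 = -238 → no gain ✓.
Strong-case (own payoff 544 − 6×23 = 406): to p=0 gives 59 → no gain ✓; to p=3 gives 311 − 6×3 = 293 → no gain ✓.
5 of the 6 constraints hold; not an equilibrium.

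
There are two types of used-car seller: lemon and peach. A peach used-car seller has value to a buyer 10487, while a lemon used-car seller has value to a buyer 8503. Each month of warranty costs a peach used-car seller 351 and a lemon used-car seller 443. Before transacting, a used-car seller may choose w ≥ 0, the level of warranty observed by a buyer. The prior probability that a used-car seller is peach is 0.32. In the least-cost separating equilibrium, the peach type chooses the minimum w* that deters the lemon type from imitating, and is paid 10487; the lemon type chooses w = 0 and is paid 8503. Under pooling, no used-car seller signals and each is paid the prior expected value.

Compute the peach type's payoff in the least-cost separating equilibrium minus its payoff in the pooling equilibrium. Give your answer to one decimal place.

-222.9

Least-cost separating signal: w* solves 8503 = 10487 − 443·w*, so w* = (10487 − 8503)/443 ≈ 4.4786.
Peach type's separating payoff: 10487 − 351 × w* = 10487 − 351 × (10487 − 8503)/443 = 10487 − 696384/443 ≈ 8915.027.
Pooling payoff: 0.32 × 10487 + 0.68 × 8503 = 9137.88.
Difference: 8915.027 − 9137.88 = -222.853, i.e. -222.9 to one decimal place.
The peach type would prefer the pooling outcome.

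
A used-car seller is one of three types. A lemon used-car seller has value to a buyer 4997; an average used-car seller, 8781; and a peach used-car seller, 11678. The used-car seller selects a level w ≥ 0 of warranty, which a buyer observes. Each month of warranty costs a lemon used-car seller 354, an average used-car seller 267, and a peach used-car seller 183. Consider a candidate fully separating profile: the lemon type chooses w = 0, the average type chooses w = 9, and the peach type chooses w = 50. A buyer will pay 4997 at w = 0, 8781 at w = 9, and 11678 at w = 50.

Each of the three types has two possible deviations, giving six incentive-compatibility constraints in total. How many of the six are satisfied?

Peach (own payoff 11678 − 183×50 = 2528): to w=0 gives 4997 → profitable ✗; to w=9 gives 8781 − 183×9 = 7134 → profitable ✗.
Lemon (own payoff 4997): to w=9 gives 8781 − 354×9 = 5595 → profitable ✗; to w=50 gives 11678 − 354×50 = -6022 → no gain ✓.
Average (own payoff 8781 − 267×9 = 6378): to w=0 gives 4997 → no gain ✓; to w=50 gives 11678 − 267×50 = -1672 → no gain ✓.
3 of the 6 constraints hold; not an equilibrium.

3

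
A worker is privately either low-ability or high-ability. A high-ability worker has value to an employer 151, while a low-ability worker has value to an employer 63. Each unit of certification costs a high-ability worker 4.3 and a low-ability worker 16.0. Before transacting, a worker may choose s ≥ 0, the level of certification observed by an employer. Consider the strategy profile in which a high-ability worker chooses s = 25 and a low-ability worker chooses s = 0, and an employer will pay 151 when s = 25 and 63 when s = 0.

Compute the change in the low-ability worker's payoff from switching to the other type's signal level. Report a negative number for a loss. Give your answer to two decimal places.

Playing s = 0 the low-ability worker receives 63.
Deviating to s = 25 brings payment 151 at cost 16.0 × 25 = 400, netting -249.
Gain from deviating: -249 − 63 = -312.00.
The gain is negative, so the low-ability type's incentive-compatibility constraint is satisfied.

-312.00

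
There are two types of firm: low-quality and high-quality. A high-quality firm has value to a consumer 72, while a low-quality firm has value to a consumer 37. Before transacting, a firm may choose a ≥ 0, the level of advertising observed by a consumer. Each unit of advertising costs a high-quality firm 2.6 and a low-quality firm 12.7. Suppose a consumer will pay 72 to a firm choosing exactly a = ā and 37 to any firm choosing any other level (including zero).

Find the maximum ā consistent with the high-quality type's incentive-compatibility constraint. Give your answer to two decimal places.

13.46

Choosing ā yields the high-quality type 72 − 2.6·ā; choosing zero yields 37.
The high-quality type is indifferent at 72 − 2.6·ā = 37, i.e. ā = (72 − 37) / 2.6 ≈ 13.46.
For any ā above 13.46 the high-quality type would rather pool at zero, so separation collapses.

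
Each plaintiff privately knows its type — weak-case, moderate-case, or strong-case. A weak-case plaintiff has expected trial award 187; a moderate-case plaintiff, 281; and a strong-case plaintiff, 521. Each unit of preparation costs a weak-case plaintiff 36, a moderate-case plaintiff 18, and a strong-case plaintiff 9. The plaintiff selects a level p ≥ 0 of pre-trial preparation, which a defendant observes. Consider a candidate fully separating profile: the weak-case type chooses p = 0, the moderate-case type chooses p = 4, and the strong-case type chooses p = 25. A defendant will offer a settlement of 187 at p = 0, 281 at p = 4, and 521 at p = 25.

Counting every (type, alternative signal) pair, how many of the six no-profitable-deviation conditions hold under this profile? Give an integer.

Strong-case (own payoff 521 − 9×25 = 296): to p=0 gives 187 → no gain ✓; to p=4 gives 281 − 9×4 = 245 → no gain ✓.
Moderate-case (own payoff 281 − 18×4 = 209): to p=0 gives 187 → no gain ✓; to p=25 gives 521 − 18×25 = 71 → no gain ✓.
Weak-case (own payoff 187): to p=4 gives 281 − 36×4 = 137 → no gain ✓; to p=25 gives 521 − 36×25 = -379 → no gain ✓.
6 of the 6 constraints hold; this profile is a separating equilibrium.

6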